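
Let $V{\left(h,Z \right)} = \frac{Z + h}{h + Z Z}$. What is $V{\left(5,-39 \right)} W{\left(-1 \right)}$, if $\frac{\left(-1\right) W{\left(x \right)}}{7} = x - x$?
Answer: $0$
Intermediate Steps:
$W{\left(x \right)} = 0$ ($W{\left(x \right)} = - 7 \left(x - x\right) = \left(-7\right) 0 = 0$)
$V{\left(h,Z \right)} = \frac{Z + h}{h + Z^{2}}$
$V{\left(5,-39 \right)} W{\left(-1 \right)} = \frac{-39 + 5}{5 + \left(-39\right)^{2}} \cdot 0 = \frac{1}{5 + 1521} \left(-34\right) 0 = \frac{1}{1526} \left(-34\right) 0 = \left(- \frac{17}{763}\right) 0 = 0$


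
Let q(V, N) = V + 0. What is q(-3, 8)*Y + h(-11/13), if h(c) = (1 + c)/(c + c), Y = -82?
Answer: 2705/11 ≈ 245.91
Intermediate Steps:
h(c) = (1 + c)/(2*c) (h(c) = (1 + c)/((2*c)) = (1 + c)*(1/(2*c)) = (1 + c)/(2*c))
q(V, N) = V
q(-3, 8)*Y + h(-11/13) = -3*(-82) + (1 - 11/13)/(2*((-11/13))) = 246 + (1 - 11*1/13)/(2*((-11*1/13))) = 246 + (1 - 11/13)/(2*(-11/13)) = 246 + (1/2)*(-13/11)*(2/13) = 246 - 1/11 = 2705/11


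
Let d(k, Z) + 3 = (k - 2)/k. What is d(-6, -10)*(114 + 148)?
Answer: -1310/3 ≈ -436.67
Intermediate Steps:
d(k, Z) = -3 + (-2 + k)/k (d(k, Z) = -3 + (k - 2)/k = -3 + (-2 + k)/k)
d(-6, -10)*(114 + 148) = (-2 - 2/(-6))*(114 + 148) = (-2 - 2*(-⅙))*262 = (-2 + ⅓)*262 = -5/3*262 = -1310/3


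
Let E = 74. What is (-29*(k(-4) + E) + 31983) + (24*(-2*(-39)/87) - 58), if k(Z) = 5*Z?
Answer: 881035/29 ≈ 30381.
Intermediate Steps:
(-29*(k(-4) + E) + 31983) + (24*(-2*(-39)/87) - 58) = (-29*(5*(-4) + 74) + 31983) + (24*(-2*(-39)/87) - 58) = (-29*(-20 + 74) + 31983) + (24*(78*(1/87)) - 58) = (-29*54 + 31983) + (24*(26/29) - 58) = (-1566 + 31983) + (624/29 - 58) = 30417 - 1058/29 = 881035/29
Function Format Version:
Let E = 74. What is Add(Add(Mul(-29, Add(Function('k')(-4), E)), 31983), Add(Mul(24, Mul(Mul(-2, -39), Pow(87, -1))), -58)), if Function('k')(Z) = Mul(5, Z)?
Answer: Rational(881035, 29) ≈ 30381.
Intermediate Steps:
Add(Add(Mul(-29, Add(Function('k')(-4), E)), 31983), Add(Mul(24, Mul(Mul(-2, -39), Pow(87, -1))), -58)) = Add(Add(Mul(-29, Add(Mul(5, -4), 74)), 31983), Add(Mul(24, Mul(Mul(-2, -39), Pow(87, -1))), -58)) = Add(Add(Mul(-29, Add(-20, 74)), 31983), Add(Mul(24, Mul(78, Rational(1, 87))), -58)) = Add(Add(Mul(-29, 54), 31983), Add(Mul(24, Rational(26, 29)), -58)) = Add(Add(-1566, 31983), Add(Rational(624, 29), -58)) = Add(30417, Rational(-1058, 29)) = Rational(881035, 29)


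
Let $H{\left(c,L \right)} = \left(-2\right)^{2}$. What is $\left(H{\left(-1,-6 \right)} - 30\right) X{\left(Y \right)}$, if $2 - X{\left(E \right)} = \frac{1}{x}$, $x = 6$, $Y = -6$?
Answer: $- \frac{143}{3} \approx -47.667$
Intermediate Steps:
$X{\left(E \right)} = \frac{11}{6}$ ($X{\left(E \right)} = 2 - \frac{1}{6} = \frac{11}{6}$)
$H{\left(c,L \right)} = 4$
$\left(H{\left(-1,-6 \right)} - 30\right) X{\left(Y \right)} = \left(4 - 30\right) \frac{11}{6} = \left(-26\right) \frac{11}{6} = - \frac{143}{3}$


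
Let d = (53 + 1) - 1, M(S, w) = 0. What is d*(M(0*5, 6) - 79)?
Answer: -4187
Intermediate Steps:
d = 53 (d = 54 - 1 = 53)
d*(M(0*5, 6) - 79) = 53*(0 - 79) = 53*(-79) = -4187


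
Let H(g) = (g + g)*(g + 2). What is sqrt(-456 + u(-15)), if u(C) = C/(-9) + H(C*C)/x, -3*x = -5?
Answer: sqrt(547521)/3 ≈ 246.65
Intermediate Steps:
x = 5/3 (x = -1/3*(-5) = 5/3 ≈ 1.6667)
H(g) = 2*g*(2 + g) (H(g) = (2*g)*(2 + g) = 2*g*(2 + g))
u(C) = -C/9 + 6*C**2*(2 + C**2)/5 (u(C) = C/(-9) + (2*(C*C)*(2 + C*C))/(5/3) = C*(-1/9) + (2*C**2*(2 + C**2))*(3/5) = -C/9 + 6*C**2*(2 + C**2)/5)
sqrt(-456 + u(-15)) = sqrt(-456 + (1/45)*(-15)*(-5 + 54*(-15)*(2 + (-15)**2))) = sqrt(-456 + (1/45)*(-15)*(-5 + 54*(-15)*(2 + 225))) = sqrt(-456 + (1/45)*(-15)*(-5 + 54*(-15)*227)) = sqrt(-456 + (1/45)*(-15)*(-5 - 183870)) = sqrt(-456 + (1/45)*(-15)*(-183875)) = sqrt(-456 + 183875/3) = sqrt(182507/3) = sqrt(547521)/3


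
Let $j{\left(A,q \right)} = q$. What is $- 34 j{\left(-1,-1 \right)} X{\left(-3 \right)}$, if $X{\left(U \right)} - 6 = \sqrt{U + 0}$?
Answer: $204 + 34 i \sqrt{3} \approx 204.0 + 58.89 i$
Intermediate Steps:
$X{\left(U \right)} = 6 + \sqrt{U}$ ($X{\left(U \right)} = 6 + \sqrt{U + 0} = 6 + \sqrt{U}$)
$- 34 j{\left(-1,-1 \right)} X{\left(-3 \right)} = \left(-34\right) \left(-1\right) \left(6 + \sqrt{-3}\right) = 34 \left(6 + i \sqrt{3}\right) = 204 + 34 i \sqrt{3}$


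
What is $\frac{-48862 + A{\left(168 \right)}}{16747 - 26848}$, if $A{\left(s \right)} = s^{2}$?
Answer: $\frac{20638}{10101} \approx 2.0432$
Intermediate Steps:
$\frac{-48862 + A{\left(168 \right)}}{16747 - 26848} = \frac{-48862 + 168^{2}}{16747 - 26848} = \frac{-48862 + 28224}{-10101} = \left(-20638\right) \left(- \frac{1}{10101}\right) = \frac{20638}{10101}$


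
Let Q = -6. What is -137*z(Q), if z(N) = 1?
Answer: -137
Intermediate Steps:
-137*z(Q) = -137*1 = -137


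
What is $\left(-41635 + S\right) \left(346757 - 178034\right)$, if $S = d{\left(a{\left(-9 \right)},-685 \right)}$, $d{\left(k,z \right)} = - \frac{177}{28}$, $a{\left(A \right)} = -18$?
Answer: $- \frac{196723762911}{28} \approx -7.0259 \cdot 10^{9}$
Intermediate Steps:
$d{\left(k,z \right)} = - \frac{177}{28}$ ($d{\left(k,z \right)} = \left(-177\right) \frac{1}{28} = - \frac{177}{28}$)
$S = - \frac{177}{28} \approx -6.3214$
$\left(-41635 + S\right) \left(346757 - 178034\right) = \left(-41635 - \frac{177}{28}\right) \left(346757 - 178034\right) = \left(- \frac{1165957}{28}\right) 168723 = - \frac{196723762911}{28}$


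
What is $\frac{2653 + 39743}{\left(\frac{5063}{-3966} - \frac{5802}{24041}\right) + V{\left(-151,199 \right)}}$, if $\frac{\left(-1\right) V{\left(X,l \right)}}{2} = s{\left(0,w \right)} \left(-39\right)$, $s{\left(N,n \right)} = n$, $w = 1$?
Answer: $\frac{4042314707976}{7292304953} \approx 554.33$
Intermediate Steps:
$V{\left(X,l \right)} = 78$ ($V{\left(X,l \right)} = - 2 \cdot 1 \left(-39\right) = \left(-2\right) \left(-39\right) = 78$)
$\frac{2653 + 39743}{\left(\frac{5063}{-3966} - \frac{5802}{24041}\right) + V{\left(-151,199 \right)}} = \frac{2653 + 39743}{\left(\frac{5063}{-3966} - \frac{5802}{24041}\right) + 78} = \frac{42396}{\left(5063 \left(- \frac{1}{3966}\right) - \frac{5802}{24041}\right) + 78} = \frac{42396}{\left(- \frac{5063}{3966} - \frac{5802}{24041}\right) + 78} = \frac{42396}{- \frac{144730315}{95346606} + 78} = \frac{42396}{\frac{7292304953}{95346606}} = 42396 \cdot \frac{95346606}{7292304953} = \frac{4042314707976}{7292304953}$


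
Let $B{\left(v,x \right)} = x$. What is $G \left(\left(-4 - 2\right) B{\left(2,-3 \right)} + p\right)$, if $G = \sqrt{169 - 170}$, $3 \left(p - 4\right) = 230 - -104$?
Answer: $\frac{400 i}{3} \approx 133.33 i$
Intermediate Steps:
$p = \frac{346}{3}$ ($p = 4 + \frac{230 - -104}{3} = 4 + \frac{230 + 104}{3} = 4 + \frac{1}{3} \cdot 334 = 4 + \frac{334}{3} = \frac{346}{3} \approx 115.33$)
$G = i$ ($G = \sqrt{-1} = i \approx 1.0 i$)
$G \left(\left(-4 - 2\right) B{\left(2,-3 \right)} + p\right) = i \left(\left(-4 - 2\right) \left(-3\right) + \frac{346}{3}\right) = i \left(\left(-6\right) \left(-3\right) + \frac{346}{3}\right) = i \left(18 + \frac{346}{3}\right) = i \frac{400}{3} = \frac{400 i}{3}$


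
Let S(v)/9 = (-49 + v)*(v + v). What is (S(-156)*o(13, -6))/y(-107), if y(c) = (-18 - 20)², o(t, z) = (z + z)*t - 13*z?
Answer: -11224980/361 ≈ -31094.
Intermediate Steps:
o(t, z) = -13*z + 2*t*z (o(t, z) = (2*z)*t - 13*z = 2*t*z - 13*z = -13*z + 2*t*z)
S(v) = 18*v*(-49 + v) (S(v) = 9*((-49 + v)*(v + v)) = 9*((-49 + v)*(2*v)) = 9*(2*v*(-49 + v)) = 18*v*(-49 + v))
y(c) = 1444 (y(c) = (-38)² = 1444)
(S(-156)*o(13, -6))/y(-107) = ((18*(-156)*(-49 - 156))*(-6*(-13 + 2*13)))/1444 = ((18*(-156)*(-205))*(-6*(-13 + 26)))*(1/1444) = (575640*(-6*13))*(1/1444) = (575640*(-78))*(1/1444) = -44899920*1/1444 = -11224980/361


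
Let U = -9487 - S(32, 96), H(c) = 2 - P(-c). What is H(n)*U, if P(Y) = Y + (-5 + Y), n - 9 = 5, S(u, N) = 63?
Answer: -334250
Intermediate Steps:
n = 14 (n = 9 + 5 = 14)
P(Y) = -5 + 2*Y
H(c) = 7 + 2*c (H(c) = 2 - (-5 + 2*(-c)) = 2 - (-5 - 2*c) = 2 + (5 + 2*c) = 7 + 2*c)
U = -9550 (U = -9487 - 1*63 = -9487 - 63 = -9550)
H(n)*U = (7 + 2*14)*(-9550) = (7 + 28)*(-9550) = 35*(-9550) = -334250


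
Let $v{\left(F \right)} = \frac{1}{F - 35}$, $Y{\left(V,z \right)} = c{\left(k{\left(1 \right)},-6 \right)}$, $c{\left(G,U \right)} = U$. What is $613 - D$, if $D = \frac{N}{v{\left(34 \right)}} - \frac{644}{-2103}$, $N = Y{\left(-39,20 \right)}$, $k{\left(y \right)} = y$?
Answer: $\frac{1275877}{2103} \approx 606.69$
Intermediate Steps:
$Y{\left(V,z \right)} = -6$
$N = -6$
$v{\left(F \right)} = \frac{1}{-35 + F}$ ($v{\left(F \right)} = \frac{1}{F - 35} = \frac{1}{-35 + F}$)
$D = \frac{13262}{2103}$ ($D = - \frac{6}{\frac{1}{-35 + 34}} - \frac{644}{-2103} = - \frac{6}{\frac{1}{-1}} - - \frac{644}{2103} = - \frac{6}{-1} + \frac{644}{2103} = \left(-6\right) \left(-1\right) + \frac{644}{2103} = 6 + \frac{644}{2103} = \frac{13262}{2103} \approx 6.3062$)
$613 - D = 613 - \frac{13262}{2103} = \frac{1275877}{2103}$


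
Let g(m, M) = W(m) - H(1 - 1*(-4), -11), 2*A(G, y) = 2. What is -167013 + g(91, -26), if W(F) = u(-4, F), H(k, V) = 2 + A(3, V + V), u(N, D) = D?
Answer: -166925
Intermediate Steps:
A(G, y) = 1 (A(G, y) = (½)*2 = 1)
H(k, V) = 3 (H(k, V) = 2 + 1 = 3)
W(F) = F
g(m, M) = -3 + m (g(m, M) = m - 1*3 = m - 3 = -3 + m)
-167013 + g(91, -26) = -167013 + (-3 + 91) = -167013 + 88 = -166925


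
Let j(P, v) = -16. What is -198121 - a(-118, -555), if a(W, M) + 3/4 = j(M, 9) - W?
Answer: -792889/4 ≈ -1.9822e+5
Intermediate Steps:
a(W, M) = -67/4 - W (a(W, M) = -¾ + (-16 - W) = -67/4 - W)
-198121 - a(-118, -555) = -198121 - (-67/4 - 1*(-118)) = -198121 - (-67/4 + 118) = -198121 - 1*405/4 = -198121 - 405/4 = -792889/4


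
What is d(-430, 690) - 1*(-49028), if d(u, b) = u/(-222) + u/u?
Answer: 5442434/111 ≈ 49031.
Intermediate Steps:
d(u, b) = 1 - u/222 (d(u, b) = u*(-1/222) + 1 = -u/222 + 1 = 1 - u/222)
d(-430, 690) - 1*(-49028) = (1 - 1/222*(-430)) - 1*(-49028) = (1 + 215/111) + 49028 = 326/111 + 49028 = 5442434/111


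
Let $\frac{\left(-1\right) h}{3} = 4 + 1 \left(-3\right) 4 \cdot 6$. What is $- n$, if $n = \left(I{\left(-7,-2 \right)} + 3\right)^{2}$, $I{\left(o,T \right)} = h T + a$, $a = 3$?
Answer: $-161604$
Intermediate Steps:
$h = 204$ ($h = - 3 \left(4 + 1 \left(-3\right) 4 \cdot 6\right) = - 3 \left(4 + 1 \left(\left(-12\right) 6\right)\right) = - 3 \left(4 + 1 \left(-72\right)\right) = - 3 \left(4 - 72\right) = \left(-3\right) \left(-68\right) = 204$)
$I{\left(o,T \right)} = 3 + 204 T$ ($I{\left(o,T \right)} = 204 T + 3 = 3 + 204 T$)
$n = 161604$ ($n = \left(\left(3 + 204 \left(-2\right)\right) + 3\right)^{2} = \left(\left(3 - 408\right) + 3\right)^{2} = \left(-405 + 3\right)^{2} = \left(-402\right)^{2} = 161604$)
$- n = \left(-1\right) 161604 = -161604$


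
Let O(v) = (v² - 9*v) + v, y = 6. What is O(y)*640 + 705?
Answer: -6975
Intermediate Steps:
O(v) = v² - 8*v
O(y)*640 + 705 = (6*(-8 + 6))*640 + 705 = (6*(-2))*640 + 705 = -12*640 + 705 = -7680 + 705 = -6975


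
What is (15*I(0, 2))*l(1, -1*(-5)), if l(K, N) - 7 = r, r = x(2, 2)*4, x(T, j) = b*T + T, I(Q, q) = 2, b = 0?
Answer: 450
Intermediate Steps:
x(T, j) = T (x(T, j) = 0*T + T = 0 + T = T)
r = 8 (r = 2*4 = 8)
l(K, N) = 15 (l(K, N) = 7 + 8 = 15)
(15*I(0, 2))*l(1, -1*(-5)) = (15*2)*15 = 30*15 = 450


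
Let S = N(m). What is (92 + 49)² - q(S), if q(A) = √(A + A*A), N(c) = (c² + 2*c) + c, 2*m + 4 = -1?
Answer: 19881 - √5/4 ≈ 19880.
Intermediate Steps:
m = -5/2 (m = -2 + (½)*(-1) = -2 - ½ = -5/2 ≈ -2.5000)
N(c) = c² + 3*c
S = -5/4 (S = -5*(3 - 5/2)/2 = -5/2*½ = -5/4 ≈ -1.2500)
q(A) = √(A + A²)
(92 + 49)² - q(S) = (92 + 49)² - √(-5*(1 - 5/4)/4) = 141² - √(-5/4*(-¼)) = 19881 - √(5/16) = 19881 - √5/4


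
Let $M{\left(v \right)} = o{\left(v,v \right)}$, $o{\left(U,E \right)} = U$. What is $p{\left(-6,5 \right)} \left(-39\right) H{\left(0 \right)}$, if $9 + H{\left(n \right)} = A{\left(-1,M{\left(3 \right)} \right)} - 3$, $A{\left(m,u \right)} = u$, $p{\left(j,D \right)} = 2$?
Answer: $702$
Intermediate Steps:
$M{\left(v \right)} = v$
$H{\left(n \right)} = -9$ ($H{\left(n \right)} = -9 + \left(3 - 3\right) = -9 + 0 = -9$)
$p{\left(-6,5 \right)} \left(-39\right) H{\left(0 \right)} = 2 \left(-39\right) \left(-9\right) = \left(-78\right) \left(-9\right) = 702$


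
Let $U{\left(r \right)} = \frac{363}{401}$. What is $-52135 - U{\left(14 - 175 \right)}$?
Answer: $- \frac{20906498}{401} \approx -52136.0$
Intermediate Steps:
$U{\left(r \right)} = \frac{363}{401}$ ($U{\left(r \right)} = 363 \cdot \frac{1}{401} = \frac{363}{401}$)
$-52135 - U{\left(14 - 175 \right)} = -52135 - \frac{363}{401} = - \frac{20906498}{401}$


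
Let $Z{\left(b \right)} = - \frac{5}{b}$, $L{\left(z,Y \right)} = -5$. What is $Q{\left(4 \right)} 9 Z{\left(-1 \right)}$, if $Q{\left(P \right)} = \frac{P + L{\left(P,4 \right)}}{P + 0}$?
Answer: $- \frac{45}{4} \approx -11.25$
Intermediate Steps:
$Q{\left(P \right)} = \frac{-5 + P}{P}$ ($Q{\left(P \right)} = \frac{P - 5}{P + 0} = \frac{-5 + P}{P}$)
$Q{\left(4 \right)} 9 Z{\left(-1 \right)} = \frac{-5 + 4}{4} \cdot 9 \left(- \frac{5}{-1}\right) = \frac{1}{4} \left(-1\right) 9 \left(\left(-5\right) \left(-1\right)\right) = \left(- \frac{1}{4}\right) 9 \cdot 5 = \left(- \frac{9}{4}\right) 5 = - \frac{45}{4}$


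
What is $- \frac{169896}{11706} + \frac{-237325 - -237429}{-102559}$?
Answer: $- \frac{2904263548}{200092609} \approx -14.515$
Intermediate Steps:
$- \frac{169896}{11706} + \frac{-237325 - -237429}{-102559} = \left(-169896\right) \frac{1}{11706} + \left(-237325 + 237429\right) \left(- \frac{1}{102559}\right) = - \frac{28316}{1951} + 104 \left(- \frac{1}{102559}\right) = - \frac{28316}{1951} - \frac{104}{102559} = - \frac{2904263548}{200092609}$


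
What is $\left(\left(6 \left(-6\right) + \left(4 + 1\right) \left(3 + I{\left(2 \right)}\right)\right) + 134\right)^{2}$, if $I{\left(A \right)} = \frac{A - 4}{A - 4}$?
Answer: $13924$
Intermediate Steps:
$I{\left(A \right)} = 1$ ($I{\left(A \right)} = \frac{-4 + A}{-4 + A} = 1$)
$\left(\left(6 \left(-6\right) + \left(4 + 1\right) \left(3 + I{\left(2 \right)}\right)\right) + 134\right)^{2} = \left(\left(6 \left(-6\right) + \left(4 + 1\right) \left(3 + 1\right)\right) + 134\right)^{2} = \left(\left(-36 + 5 \cdot 4\right) + 134\right)^{2} = \left(\left(-36 + 20\right) + 134\right)^{2} = \left(-16 + 134\right)^{2} = 118^{2} = 13924$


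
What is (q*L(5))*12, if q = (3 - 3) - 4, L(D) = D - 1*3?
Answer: -96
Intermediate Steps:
L(D) = -3 + D (L(D) = D - 3 = -3 + D)
q = -4 (q = 0 - 4 = -4)
(q*L(5))*12 = -4*(-3 + 5)*12 = -4*2*12 = -8*12 = -96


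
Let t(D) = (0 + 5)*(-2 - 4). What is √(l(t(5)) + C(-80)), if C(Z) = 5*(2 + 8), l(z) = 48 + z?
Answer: 2*√17 ≈ 8.2462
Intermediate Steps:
t(D) = -30 (t(D) = 5*(-6) = -30)
C(Z) = 50 (C(Z) = 5*10 = 50)
√(l(t(5)) + C(-80)) = √((48 - 30) + 50) = √(18 + 50) = √68 = 2*√17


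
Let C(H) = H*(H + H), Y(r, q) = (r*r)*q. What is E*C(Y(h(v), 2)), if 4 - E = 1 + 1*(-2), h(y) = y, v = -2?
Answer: 640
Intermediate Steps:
Y(r, q) = q*r² (Y(r, q) = r²*q = q*r²)
C(H) = 2*H² (C(H) = H*(2*H) = 2*H²)
E = 5 (E = 4 - (1 + 1*(-2)) = 4 - (1 - 2) = 4 - 1*(-1) = 4 + 1 = 5)
E*C(Y(h(v), 2)) = 5*(2*(2*(-2)²)²) = 5*(2*(2*4)²) = 5*(2*8²) = 5*(2*64) = 5*128 = 640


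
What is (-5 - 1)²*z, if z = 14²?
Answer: 7056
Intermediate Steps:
z = 196
(-5 - 1)²*z = (-5 - 1)²*196 = (-6)²*196 = 36*196 = 7056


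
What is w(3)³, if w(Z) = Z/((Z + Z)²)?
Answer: 1/1728 ≈ 0.00057870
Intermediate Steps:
w(Z) = 1/(4*Z) (w(Z) = Z/((2*Z)²) = Z/((4*Z²)) = Z*(1/(4*Z²)) = 1/(4*Z))
w(3)³ = ((¼)/3)³ = ((¼)*(⅓))³ = (1/12)³ = 1/1728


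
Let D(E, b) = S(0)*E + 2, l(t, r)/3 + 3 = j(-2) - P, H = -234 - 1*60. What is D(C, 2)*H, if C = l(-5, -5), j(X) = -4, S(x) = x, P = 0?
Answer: -588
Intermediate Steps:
H = -294 (H = -234 - 60 = -294)
l(t, r) = -21 (l(t, r) = -9 + 3*(-4 - 1*0) = -9 + 3*(-4 + 0) = -9 + 3*(-4) = -9 - 12 = -21)
C = -21
D(E, b) = 2 (D(E, b) = 0*E + 2 = 0 + 2 = 2)
D(C, 2)*H = 2*(-294) = -588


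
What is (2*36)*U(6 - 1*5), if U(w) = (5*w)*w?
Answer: 360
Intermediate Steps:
U(w) = 5*w²
(2*36)*U(6 - 1*5) = (2*36)*(5*(6 - 1*5)²) = 72*(5*(6 - 5)²) = 72*(5*1²) = 72*(5*1) = 72*5 = 360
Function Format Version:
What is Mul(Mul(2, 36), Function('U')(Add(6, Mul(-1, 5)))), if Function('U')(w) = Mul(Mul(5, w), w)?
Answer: 360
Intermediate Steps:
Function('U')(w) = Mul(5, Pow(w, 2))
Mul(Mul(2, 36), Function('U')(Add(6, Mul(-1, 5)))) = Mul(Mul(2, 36), Mul(5, Pow(Add(6, Mul(-1, 5)), 2))) = Mul(72, Mul(5, Pow(Add(6, -5), 2))) = Mul(72, Mul(5, Pow(1, 2))) = Mul(72, Mul(5, 1)) = Mul(72, 5) = 360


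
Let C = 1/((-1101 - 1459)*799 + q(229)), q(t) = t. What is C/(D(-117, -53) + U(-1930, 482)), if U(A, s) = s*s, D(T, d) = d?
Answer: -1/475043204181 ≈ -2.1051e-12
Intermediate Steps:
U(A, s) = s**2
C = -1/2045211 (C = 1/((-1101 - 1459)*799 + 229) = 1/(-2560*799 + 229) = 1/(-2045440 + 229) = 1/(-2045211) = -1/2045211 ≈ -4.8895e-7)
C/(D(-117, -53) + U(-1930, 482)) = -1/(2045211*(-53 + 482**2)) = -1/(2045211*(-53 + 232324)) = -1/2045211/232271 = -1/2045211*1/232271 = -1/475043204181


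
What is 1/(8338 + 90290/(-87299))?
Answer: 87299/727808772 ≈ 0.00011995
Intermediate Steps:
1/(8338 + 90290/(-87299)) = 1/(8338 + 90290*(-1/87299)) = 1/(8338 - 90290/87299) = 1/(727808772/87299) = 87299/727808772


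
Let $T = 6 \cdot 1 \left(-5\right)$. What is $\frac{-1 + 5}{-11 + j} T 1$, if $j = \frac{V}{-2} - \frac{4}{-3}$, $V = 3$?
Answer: $\frac{720}{67} \approx 10.746$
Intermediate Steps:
$T = -30$ ($T = 6 \left(-5\right) = -30$)
$j = - \frac{1}{6}$ ($j = \frac{3}{-2} - \frac{4}{-3} = 3 \left(- \frac{1}{2}\right) - - \frac{4}{3} = - \frac{3}{2} + \frac{4}{3} = - \frac{1}{6} \approx -0.16667$)
$\frac{-1 + 5}{-11 + j} T 1 = \frac{-1 + 5}{-11 - \frac{1}{6}} \left(-30\right) 1 = \frac{4}{- \frac{67}{6}} \left(-30\right) 1 = 4 \left(- \frac{6}{67}\right) \left(-30\right) 1 = \left(- \frac{24}{67}\right) \left(-30\right) 1 = \frac{720}{67} \cdot 1 = \frac{720}{67}$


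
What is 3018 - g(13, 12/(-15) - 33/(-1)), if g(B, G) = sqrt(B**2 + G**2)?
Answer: 3018 - sqrt(30146)/5 ≈ 2983.3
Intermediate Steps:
3018 - g(13, 12/(-15) - 33/(-1)) = 3018 - sqrt(13**2 + (12/(-15) - 33/(-1))**2) = 3018 - sqrt(169 + (12*(-1/15) - 33*(-1))**2) = 3018 - sqrt(169 + (-4/5 + 33)**2) = 3018 - sqrt(169 + (161/5)**2) = 3018 - sqrt(169 + 25921/25) = 3018 - sqrt(30146/25) = 3018 - sqrt(30146)/5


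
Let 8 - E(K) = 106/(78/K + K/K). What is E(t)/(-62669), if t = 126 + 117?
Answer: 7730/6705583 ≈ 0.0011528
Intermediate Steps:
t = 243
E(K) = 8 - 106/(1 + 78/K) (E(K) = 8 - 106/(78/K + K/K) = 8 - 106/(78/K + 1) = 8 - 106/(1 + 78/K))
E(t)/(-62669) = (2*(312 - 49*243)/(78 + 243))/(-62669) = (2*(312 - 11907)/321)*(-1/62669) = (2*(1/321)*(-11595))*(-1/62669) = -7730/107*(-1/62669) = 7730/6705583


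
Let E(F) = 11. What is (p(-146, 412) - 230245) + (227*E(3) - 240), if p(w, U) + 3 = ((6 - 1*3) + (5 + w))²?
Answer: -208947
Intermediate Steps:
p(w, U) = -3 + (8 + w)² (p(w, U) = -3 + ((6 - 1*3) + (5 + w))² = -3 + ((6 - 3) + (5 + w))² = -3 + (3 + (5 + w))² = -3 + (8 + w)²)
(p(-146, 412) - 230245) + (227*E(3) - 240) = ((-3 + (8 - 146)²) - 230245) + (227*11 - 240) = ((-3 + (-138)²) - 230245) + (2497 - 240) = ((-3 + 19044) - 230245) + 2257 = (19041 - 230245) + 2257 = -211204 + 2257 = -208947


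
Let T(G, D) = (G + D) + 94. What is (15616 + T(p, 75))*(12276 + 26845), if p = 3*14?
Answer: 619168067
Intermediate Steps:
p = 42
T(G, D) = 94 + D + G (T(G, D) = (D + G) + 94 = 94 + D + G)
(15616 + T(p, 75))*(12276 + 26845) = (15616 + (94 + 75 + 42))*(12276 + 26845) = (15616 + 211)*39121 = 15827*39121 = 619168067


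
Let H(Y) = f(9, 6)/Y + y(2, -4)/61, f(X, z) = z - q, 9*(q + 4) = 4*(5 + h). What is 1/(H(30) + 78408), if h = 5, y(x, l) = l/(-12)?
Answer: 1647/129138290 ≈ 1.2754e-5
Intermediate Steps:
y(x, l) = -l/12 (y(x, l) = l*(-1/12) = -l/12)
q = 4/9 (q = -4 + (4*(5 + 5))/9 = -4 + (4*10)/9 = -4 + (⅑)*40 = -4 + 40/9 = 4/9 ≈ 0.44444)
f(X, z) = -4/9 + z (f(X, z) = z - 1*4/9 = z - 4/9 = -4/9 + z)
H(Y) = 1/183 + 50/(9*Y) (H(Y) = (-4/9 + 6)/Y - 1/12*(-4)/61 = 50/(9*Y) + (⅓)*(1/61) = 50/(9*Y) + 1/183 = 1/183 + 50/(9*Y))
1/(H(30) + 78408) = 1/((1/549)*(3050 + 3*30)/30 + 78408) = 1/((1/549)*(1/30)*(3050 + 90) + 78408) = 1/((1/549)*(1/30)*3140 + 78408) = 1/(314/1647 + 78408) = 1/(129138290/1647) = 1647/129138290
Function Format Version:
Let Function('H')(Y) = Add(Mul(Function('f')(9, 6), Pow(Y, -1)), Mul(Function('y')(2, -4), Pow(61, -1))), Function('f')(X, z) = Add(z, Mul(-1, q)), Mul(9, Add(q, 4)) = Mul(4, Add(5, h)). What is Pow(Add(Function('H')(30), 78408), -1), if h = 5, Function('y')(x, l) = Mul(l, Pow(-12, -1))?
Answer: Rational(1647, 129138290) ≈ 1.2754e-5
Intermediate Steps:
Function('y')(x, l) = Mul(Rational(-1, 12), l) (Function('y')(x, l) = Mul(l, Rational(-1, 12)) = Mul(Rational(-1, 12), l))
q = Rational(4, 9) (q = Add(-4, Mul(Rational(1, 9), Mul(4, Add(5, 5)))) = Add(-4, Mul(Rational(1, 9), Mul(4, 10))) = Add(-4, Mul(Rational(1, 9), 40)) = Add(-4, Rational(40, 9)) = Rational(4, 9) ≈ 0.44444)
Function('f')(X, z) = Add(Rational(-4, 9), z) (Function('f')(X, z) = Add(z, Mul(-1, Rational(4, 9))) = Add(z, Rational(-4, 9)) = Add(Rational(-4, 9), z))
Function('H')(Y) = Add(Rational(1, 183), Mul(Rational(50, 9), Pow(Y, -1))) (Function('H')(Y) = Add(Mul(Add(Rational(-4, 9), 6), Pow(Y, -1)), Mul(Mul(Rational(-1, 12), -4), Pow(61, -1))) = Add(Mul(Rational(50, 9), Pow(Y, -1)), Mul(Rational(1, 3), Rational(1, 61))) = Add(Mul(Rational(50, 9), Pow(Y, -1)), Rational(1, 183)) = Add(Rational(1, 183), Mul(Rational(50, 9), Pow(Y, -1))))
Pow(Add(Function('H')(30), 78408), -1) = Pow(Add(Mul(Rational(1, 549), Pow(30, -1), Add(3050, Mul(3, 30))), 78408), -1) = Pow(Add(Mul(Rational(1, 549), Rational(1, 30), Add(3050, 90)), 78408), -1) = Pow(Add(Mul(Rational(1, 549), Rational(1, 30), 3140), 78408), -1) = Pow(Add(Rational(314, 1647), 78408), -1) = Pow(Rational(129138290, 1647), -1) = Rational(1647, 129138290)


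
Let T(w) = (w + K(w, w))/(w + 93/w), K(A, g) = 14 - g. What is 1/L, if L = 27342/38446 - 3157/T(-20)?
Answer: 768920/4274646329 ≈ 0.00017988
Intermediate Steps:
T(w) = 14/(w + 93/w) (T(w) = (w + (14 - w))/(w + 93/w) = 14/(w + 93/w))
L = 4274646329/768920 (L = 27342/38446 - 3157/(14*(-20)/(93 + (-20)²)) = 27342*(1/38446) - 3157/(14*(-20)/(93 + 400)) = 13671/19223 - 3157/(14*(-20)/493) = 13671/19223 - 3157/(14*(-20)*(1/493)) = 13671/19223 - 3157/(-280/493) = 13671/19223 - 3157*(-493/280) = 13671/19223 + 222343/40 = 4274646329/768920 ≈ 5559.3)
1/L = 1/(4274646329/768920) = 768920/4274646329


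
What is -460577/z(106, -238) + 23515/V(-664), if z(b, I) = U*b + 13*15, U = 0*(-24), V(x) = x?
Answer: -23877581/9960 ≈ -2397.3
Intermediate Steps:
U = 0
z(b, I) = 195 (z(b, I) = 0*b + 13*15 = 0 + 195 = 195)
-460577/z(106, -238) + 23515/V(-664) = -460577/195 + 23515/(-664) = -460577*1/195 + 23515*(-1/664) = -35429/15 - 23515/664 = -23877581/9960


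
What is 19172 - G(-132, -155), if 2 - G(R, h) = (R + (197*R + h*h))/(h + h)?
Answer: 5944811/310 ≈ 19177.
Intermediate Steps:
G(R, h) = 2 - (h² + 198*R)/(2*h) (G(R, h) = 2 - (R + (197*R + h*h))/(h + h) = 2 - (R + (197*R + h²))/(2*h) = 2 - (R + (h² + 197*R))*1/(2*h) = 2 - (h² + 198*R)*1/(2*h) = 2 - (h² + 198*R)/(2*h))
19172 - G(-132, -155) = 19172 - (2 - ½*(-155) - 99*(-132)/(-155)) = 19172 - (2 + 155/2 - 99*(-132)*(-1/155)) = 19172 - (2 + 155/2 - 13068/155) = 19172 - 1*(-1491/310) = 19172 + 1491/310 = 5944811/310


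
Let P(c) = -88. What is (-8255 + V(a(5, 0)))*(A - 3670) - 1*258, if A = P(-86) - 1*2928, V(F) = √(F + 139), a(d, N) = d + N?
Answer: 55112440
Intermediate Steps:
a(d, N) = N + d
V(F) = √(139 + F)
A = -3016 (A = -88 - 1*2928 = -88 - 2928 = -3016)
(-8255 + V(a(5, 0)))*(A - 3670) - 1*258 = (-8255 + √(139 + (0 + 5)))*(-3016 - 3670) - 1*258 = (-8255 + √(139 + 5))*(-6686) - 258 = (-8255 + √144)*(-6686) - 258 = (-8255 + 12)*(-6686) - 258 = -8243*(-6686) - 258 = 55112698 - 258 = 55112440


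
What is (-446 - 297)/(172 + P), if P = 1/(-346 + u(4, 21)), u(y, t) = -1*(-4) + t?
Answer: -238503/55211 ≈ -4.3198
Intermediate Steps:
u(y, t) = 4 + t
P = -1/321 (P = 1/(-346 + (4 + 21)) = 1/(-346 + 25) = 1/(-321) = -1/321 ≈ -0.0031153)
(-446 - 297)/(172 + P) = (-446 - 297)/(172 - 1/321) = -743/(55211/321) = (321/55211)*(-743) = -238503/55211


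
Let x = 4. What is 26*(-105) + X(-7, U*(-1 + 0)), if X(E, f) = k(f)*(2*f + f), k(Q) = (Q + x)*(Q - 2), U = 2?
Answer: -2682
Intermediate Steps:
k(Q) = (-2 + Q)*(4 + Q) (k(Q) = (Q + 4)*(Q - 2) = (4 + Q)*(-2 + Q) = (-2 + Q)*(4 + Q))
X(E, f) = 3*f*(-8 + f² + 2*f) (X(E, f) = (-8 + f² + 2*f)*(2*f + f) = (-8 + f² + 2*f)*(3*f) = 3*f*(-8 + f² + 2*f))
26*(-105) + X(-7, U*(-1 + 0)) = 26*(-105) + 3*(2*(-1 + 0))*(-8 + (2*(-1 + 0))² + 2*(2*(-1 + 0))) = -2730 + 3*(2*(-1))*(-8 + (2*(-1))² + 2*(2*(-1))) = -2730 + 3*(-2)*(-8 + (-2)² + 2*(-2)) = -2730 + 3*(-2)*(-8 + 4 - 4) = -2730 + 3*(-2)*(-8) = -2730 + 48 = -2682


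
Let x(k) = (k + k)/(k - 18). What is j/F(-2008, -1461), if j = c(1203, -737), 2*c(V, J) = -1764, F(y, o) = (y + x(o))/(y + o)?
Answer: -754205697/494485 ≈ -1525.2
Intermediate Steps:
x(k) = 2*k/(-18 + k) (x(k) = (2*k)/(-18 + k) = 2*k/(-18 + k))
F(y, o) = (y + 2*o/(-18 + o))/(o + y) (F(y, o) = (y + 2*o/(-18 + o))/(y + o) = (y + 2*o/(-18 + o))/(o + y))
c(V, J) = -882 (c(V, J) = (½)*(-1764) = -882)
j = -882
j/F(-2008, -1461) = -882*(-1461 - 2008)*(-18 - 1461)/(2*(-1461) - 2008*(-18 - 1461)) = -882*5130651/(-2922 - 2008*(-1479)) = -882*5130651/(-2922 + 2969832) = -882/((-1/1479*(-1/3469)*2966910)) = -882/988970/1710217 = -882*1710217/988970 = -754205697/494485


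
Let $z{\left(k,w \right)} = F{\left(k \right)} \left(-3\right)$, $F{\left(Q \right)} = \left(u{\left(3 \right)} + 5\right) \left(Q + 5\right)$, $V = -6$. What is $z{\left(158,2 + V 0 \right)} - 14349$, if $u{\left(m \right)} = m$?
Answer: $-18261$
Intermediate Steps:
$F{\left(Q \right)} = 40 + 8 Q$ ($F{\left(Q \right)} = \left(3 + 5\right) \left(Q + 5\right) = 8 \left(5 + Q\right) = 40 + 8 Q$)
$z{\left(k,w \right)} = -120 - 24 k$ ($z{\left(k,w \right)} = \left(40 + 8 k\right) \left(-3\right) = -120 - 24 k$)
$z{\left(158,2 + V 0 \right)} - 14349 = \left(-120 - 3792\right) - 14349 = -3912 - 14349 = -18261$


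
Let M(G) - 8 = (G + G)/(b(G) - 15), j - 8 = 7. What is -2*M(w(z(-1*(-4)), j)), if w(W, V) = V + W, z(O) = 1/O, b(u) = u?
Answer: -260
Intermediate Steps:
j = 15 (j = 8 + 7 = 15)
M(G) = 8 + 2*G/(-15 + G) (M(G) = 8 + (G + G)/(G - 15) = 8 + (2*G)/(-15 + G) = 8 + 2*G/(-15 + G))
-2*M(w(z(-1*(-4)), j)) = -20*(-12 + (15 + 1/(-1*(-4))))/(-15 + (15 + 1/(-1*(-4)))) = -20*(-12 + (15 + 1/4))/(-15 + (15 + 1/4)) = -20*(-12 + (15 + ¼))/(-15 + (15 + ¼)) = -20*(-12 + 61/4)/(-15 + 61/4) = -20*13/(¼*4) = -20*4*13/4 = -2*130 = -260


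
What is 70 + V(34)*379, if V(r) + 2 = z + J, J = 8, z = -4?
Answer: 828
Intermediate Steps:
V(r) = 2 (V(r) = -2 + (-4 + 8) = -2 + 4 = 2)
70 + V(34)*379 = 70 + 2*379 = 70 + 758 = 828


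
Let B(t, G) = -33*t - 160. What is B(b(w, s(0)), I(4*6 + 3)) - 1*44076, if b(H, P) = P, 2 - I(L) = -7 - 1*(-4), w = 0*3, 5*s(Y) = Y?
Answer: -44236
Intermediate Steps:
s(Y) = Y/5
w = 0
I(L) = 5 (I(L) = 2 - (-7 - 1*(-4)) = 2 - (-7 + 4) = 2 - 1*(-3) = 2 + 3 = 5)
B(t, G) = -160 - 33*t
B(b(w, s(0)), I(4*6 + 3)) - 1*44076 = (-160 - 33*0/5) - 1*44076 = (-160 - 33*0) - 44076 = (-160 + 0) - 44076 = -160 - 44076 = -44236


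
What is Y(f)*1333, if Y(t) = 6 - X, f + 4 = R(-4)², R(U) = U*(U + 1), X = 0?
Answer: 7998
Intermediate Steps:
R(U) = U*(1 + U)
f = 140 (f = -4 + (-4*(1 - 4))² = -4 + (-4*(-3))² = -4 + 12² = -4 + 144 = 140)
Y(t) = 6 (Y(t) = 6 - 1*0 = 6 + 0 = 6)
Y(f)*1333 = 6*1333 = 7998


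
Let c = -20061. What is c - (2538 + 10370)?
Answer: -32969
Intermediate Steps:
c - (2538 + 10370) = -20061 - (2538 + 10370) = -20061 - 1*12908 = -20061 - 12908 = -32969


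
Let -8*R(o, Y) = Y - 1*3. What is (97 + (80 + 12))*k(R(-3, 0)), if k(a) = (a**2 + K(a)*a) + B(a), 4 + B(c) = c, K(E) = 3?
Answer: -28539/64 ≈ -445.92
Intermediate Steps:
B(c) = -4 + c
R(o, Y) = 3/8 - Y/8 (R(o, Y) = -(Y - 1*3)/8 = -(Y - 3)/8 = -(-3 + Y)/8 = 3/8 - Y/8)
k(a) = -4 + a**2 + 4*a (k(a) = (a**2 + 3*a) + (-4 + a) = -4 + a**2 + 4*a)
(97 + (80 + 12))*k(R(-3, 0)) = (97 + (80 + 12))*(-4 + (3/8 - 1/8*0)**2 + 4*(3/8 - 1/8*0)) = (97 + 92)*(-4 + (3/8 + 0)**2 + 4*(3/8 + 0)) = 189*(-4 + (3/8)**2 + 4*(3/8)) = 189*(-4 + 9/64 + 3/2) = 189*(-151/64) = -28539/64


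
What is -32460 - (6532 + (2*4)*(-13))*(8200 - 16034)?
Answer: 50324492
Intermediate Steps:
-32460 - (6532 + (2*4)*(-13))*(8200 - 16034) = -32460 - (6532 + 8*(-13))*(-7834) = -32460 - (6532 - 104)*(-7834) = -32460 - 6428*(-7834) = -32460 - 1*(-50356952) = -32460 + 50356952 = 50324492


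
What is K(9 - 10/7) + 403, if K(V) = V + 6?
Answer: 2916/7 ≈ 416.57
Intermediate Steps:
K(V) = 6 + V
K(9 - 10/7) + 403 = (6 + (9 - 10/7)) + 403 = (6 + 53/7) + 403 = 95/7 + 403 = 2916/7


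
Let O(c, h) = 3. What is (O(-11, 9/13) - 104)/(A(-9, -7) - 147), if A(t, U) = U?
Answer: 101/154 ≈ 0.65584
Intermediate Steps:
(O(-11, 9/13) - 104)/(A(-9, -7) - 147) = (3 - 104)/(-7 - 147) = -101/(-154) = -1/154*(-101) = 101/154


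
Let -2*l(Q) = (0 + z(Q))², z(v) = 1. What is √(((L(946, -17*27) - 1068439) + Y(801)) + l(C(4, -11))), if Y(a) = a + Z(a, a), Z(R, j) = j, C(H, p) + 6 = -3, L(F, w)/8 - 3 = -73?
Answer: I*√4269590/2 ≈ 1033.1*I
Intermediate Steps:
L(F, w) = -560 (L(F, w) = 24 + 8*(-73) = 24 - 584 = -560)
C(H, p) = -9 (C(H, p) = -6 - 3 = -9)
l(Q) = -½ (l(Q) = -(0 + 1)²/2 = -½*1² = -½*1 = -½)
Y(a) = 2*a (Y(a) = a + a = 2*a)
√(((L(946, -17*27) - 1068439) + Y(801)) + l(C(4, -11))) = √(((-560 - 1068439) + 2*801) - ½) = √((-1068999 + 1602) - ½) = √(-1067397 - ½) = √(-2134795/2) = I*√4269590/2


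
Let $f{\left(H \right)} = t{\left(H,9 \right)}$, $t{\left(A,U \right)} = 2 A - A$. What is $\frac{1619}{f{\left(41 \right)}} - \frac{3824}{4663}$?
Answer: $\frac{7392613}{191183} \approx 38.668$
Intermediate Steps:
$t{\left(A,U \right)} = A$
$f{\left(H \right)} = H$
$\frac{1619}{f{\left(41 \right)}} - \frac{3824}{4663} = \frac{1619}{41} - \frac{3824}{4663} = \frac{7392613}{191183}$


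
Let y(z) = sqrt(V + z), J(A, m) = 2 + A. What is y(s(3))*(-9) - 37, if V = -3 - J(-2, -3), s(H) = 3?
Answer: -37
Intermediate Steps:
V = -3 (V = -3 - (2 - 2) = -3 - 1*0 = -3 + 0 = -3)
y(z) = sqrt(-3 + z)
y(s(3))*(-9) - 37 = sqrt(-3 + 3)*(-9) - 37 = sqrt(0)*(-9) - 37 = 0*(-9) - 37 = 0 - 37 = -37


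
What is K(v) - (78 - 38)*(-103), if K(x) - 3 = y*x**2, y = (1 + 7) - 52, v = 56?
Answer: -133861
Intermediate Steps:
y = -44 (y = 8 - 52 = -44)
K(x) = 3 - 44*x**2
K(v) - (78 - 38)*(-103) = (3 - 44*56**2) - (78 - 38)*(-103) = (3 - 44*3136) - 40*(-103) = (3 - 137984) - 1*(-4120) = -137981 + 4120 = -133861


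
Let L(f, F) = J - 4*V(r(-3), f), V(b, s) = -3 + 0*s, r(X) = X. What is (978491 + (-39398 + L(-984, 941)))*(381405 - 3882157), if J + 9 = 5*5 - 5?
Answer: -3287612215232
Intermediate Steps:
V(b, s) = -3 (V(b, s) = -3 + 0 = -3)
J = 11 (J = -9 + (5*5 - 5) = -9 + (25 - 5) = -9 + 20 = 11)
L(f, F) = 23 (L(f, F) = 11 - 4*(-3) = 11 + 12 = 23)
(978491 + (-39398 + L(-984, 941)))*(381405 - 3882157) = (978491 + (-39398 + 23))*(381405 - 3882157) = (978491 - 39375)*(-3500752) = 939116*(-3500752) = -3287612215232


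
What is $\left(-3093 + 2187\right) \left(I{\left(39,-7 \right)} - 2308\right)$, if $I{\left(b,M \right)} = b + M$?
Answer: $2062056$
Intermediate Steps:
$I{\left(b,M \right)} = M + b$
$\left(-3093 + 2187\right) \left(I{\left(39,-7 \right)} - 2308\right) = \left(-3093 + 2187\right) \left(\left(-7 + 39\right) - 2308\right) = - 906 \left(32 - 2308\right) = \left(-906\right) \left(-2276\right) = 2062056$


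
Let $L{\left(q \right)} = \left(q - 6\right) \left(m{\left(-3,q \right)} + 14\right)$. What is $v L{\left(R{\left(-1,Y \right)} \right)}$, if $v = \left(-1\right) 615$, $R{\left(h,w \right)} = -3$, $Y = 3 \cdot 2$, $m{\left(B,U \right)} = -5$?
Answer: $49815$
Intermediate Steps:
$Y = 6$
$L{\left(q \right)} = -54 + 9 q$ ($L{\left(q \right)} = \left(q - 6\right) \left(-5 + 14\right) = \left(-6 + q\right) 9 = -54 + 9 q$)
$v = -615$
$v L{\left(R{\left(-1,Y \right)} \right)} = - 615 \left(-54 + 9 \left(-3\right)\right) = - 615 \left(-54 - 27\right) = \left(-615\right) \left(-81\right) = 49815$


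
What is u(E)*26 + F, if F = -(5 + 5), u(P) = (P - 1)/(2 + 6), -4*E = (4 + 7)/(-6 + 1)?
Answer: -917/80 ≈ -11.462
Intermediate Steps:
E = 11/20 (E = -(4 + 7)/(4*(-6 + 1)) = -11/(4*(-5)) = -11*(-1)/(4*5) = -1/4*(-11/5) = 11/20 ≈ 0.55000)
u(P) = -1/8 + P/8 (u(P) = (-1 + P)/8 = (-1 + P)*(1/8) = -1/8 + P/8)
F = -10 (F = -1*10 = -10)
u(E)*26 + F = (-1/8 + (1/8)*(11/20))*26 - 10 = (-1/8 + 11/160)*26 - 10 = -9/160*26 - 10 = -117/80 - 10 = -917/80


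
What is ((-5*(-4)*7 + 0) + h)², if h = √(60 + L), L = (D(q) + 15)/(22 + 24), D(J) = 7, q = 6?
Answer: (3220 + √31993)²/529 ≈ 21838.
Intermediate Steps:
L = 11/23 (L = (7 + 15)/(22 + 24) = 22/46 = 22*(1/46) = 11/23 ≈ 0.47826)
h = √31993/23 (h = √(60 + 11/23) = √(1391/23) = √31993/23 ≈ 7.7768)
((-5*(-4)*7 + 0) + h)² = ((-5*(-4)*7 + 0) + √31993/23)² = ((20*7 + 0) + √31993/23)² = ((140 + 0) + √31993/23)² = (140 + √31993/23)²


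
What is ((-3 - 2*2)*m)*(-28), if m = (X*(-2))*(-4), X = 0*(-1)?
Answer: 0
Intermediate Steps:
X = 0
m = 0 (m = (0*(-2))*(-4) = 0*(-4) = 0)
((-3 - 2*2)*m)*(-28) = ((-3 - 2*2)*0)*(-28) = ((-3 - 4)*0)*(-28) = -7*0*(-28) = 0*(-28) = 0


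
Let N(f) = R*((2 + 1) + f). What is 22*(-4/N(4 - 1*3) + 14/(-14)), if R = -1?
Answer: 0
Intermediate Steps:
N(f) = -3 - f (N(f) = -((2 + 1) + f) = -(3 + f) = -3 - f)
22*(-4/N(4 - 1*3) + 14/(-14)) = 22*(-4/(-3 - (4 - 1*3)) + 14/(-14)) = 22*(-4/(-3 - (4 - 3)) + 14*(-1/14)) = 22*(-4/(-3 - 1*1) - 1) = 22*(-4/(-3 - 1) - 1) = 22*(-4/(-4) - 1) = 22*(-4*(-¼) - 1) = 22*(1 - 1) = 22*0 = 0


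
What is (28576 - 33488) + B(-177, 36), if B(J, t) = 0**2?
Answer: -4912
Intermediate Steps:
B(J, t) = 0
(28576 - 33488) + B(-177, 36) = (28576 - 33488) + 0 = -4912 + 0 = -4912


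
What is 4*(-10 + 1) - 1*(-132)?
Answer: 96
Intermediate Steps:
4*(-10 + 1) - 1*(-132) = 4*(-9) + 132 = -36 + 132 = 96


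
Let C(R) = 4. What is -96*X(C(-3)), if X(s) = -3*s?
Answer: 1152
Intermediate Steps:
-96*X(C(-3)) = -(-288)*4 = -96*(-12) = 1152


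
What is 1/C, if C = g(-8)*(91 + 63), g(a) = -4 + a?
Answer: -1/1848 ≈ -0.00054113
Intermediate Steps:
C = -1848 (C = (-4 - 8)*(91 + 63) = -12*154 = -1848)
1/C = 1/(-1848) = -1/1848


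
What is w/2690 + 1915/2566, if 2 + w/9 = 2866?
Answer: 35646283/3451270 ≈ 10.328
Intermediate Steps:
w = 25776 (w = -18 + 9*2866 = -18 + 25794 = 25776)
w/2690 + 1915/2566 = 25776/2690 + 1915/2566 = 25776*(1/2690) + 1915*(1/2566) = 12888/1345 + 1915/2566 = 35646283/3451270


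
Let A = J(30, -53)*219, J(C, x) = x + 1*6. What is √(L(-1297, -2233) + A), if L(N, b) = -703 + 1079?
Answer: I*√9917 ≈ 99.584*I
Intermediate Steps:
J(C, x) = 6 + x (J(C, x) = x + 6 = 6 + x)
L(N, b) = 376
A = -10293 (A = (6 - 53)*219 = -47*219 = -10293)
√(L(-1297, -2233) + A) = √(376 - 10293) = √(-9917) = I*√9917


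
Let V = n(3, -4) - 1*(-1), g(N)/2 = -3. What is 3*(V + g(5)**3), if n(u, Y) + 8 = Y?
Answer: -681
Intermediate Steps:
n(u, Y) = -8 + Y
g(N) = -6 (g(N) = 2*(-3) = -6)
V = -11 (V = (-8 - 4) - 1*(-1) = -12 + 1 = -11)
3*(V + g(5)**3) = 3*(-11 + (-6)**3) = 3*(-11 - 216) = 3*(-227) = -681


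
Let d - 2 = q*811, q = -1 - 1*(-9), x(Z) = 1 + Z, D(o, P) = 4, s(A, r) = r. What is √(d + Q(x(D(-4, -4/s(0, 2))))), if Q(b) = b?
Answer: √6495 ≈ 80.592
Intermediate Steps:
q = 8 (q = -1 + 9 = 8)
d = 6490 (d = 2 + 8*811 = 2 + 6488 = 6490)
√(d + Q(x(D(-4, -4/s(0, 2))))) = √(6490 + (1 + 4)) = √(6490 + 5) = √6495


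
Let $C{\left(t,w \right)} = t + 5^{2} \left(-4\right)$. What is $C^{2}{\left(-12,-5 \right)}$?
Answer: $12544$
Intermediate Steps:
$C{\left(t,w \right)} = -100 + t$ ($C{\left(t,w \right)} = t + 25 \left(-4\right) = t - 100 = -100 + t$)
$C^{2}{\left(-12,-5 \right)} = \left(-100 - 12\right)^{2} = \left(-112\right)^{2} = 12544$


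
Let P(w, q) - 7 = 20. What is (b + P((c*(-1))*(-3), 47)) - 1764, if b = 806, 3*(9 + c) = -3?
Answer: -931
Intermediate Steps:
c = -10 (c = -9 + (1/3)*(-3) = -9 - 1 = -10)
P(w, q) = 27 (P(w, q) = 7 + 20 = 27)
(b + P((c*(-1))*(-3), 47)) - 1764 = (806 + 27) - 1764 = 833 - 1764 = -931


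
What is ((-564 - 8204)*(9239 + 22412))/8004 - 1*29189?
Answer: -127786181/2001 ≈ -63861.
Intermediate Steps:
((-564 - 8204)*(9239 + 22412))/8004 - 1*29189 = -8768*31651*(1/8004) - 29189 = -277515968*1/8004 - 29189 = -69378992/2001 - 29189 = -127786181/2001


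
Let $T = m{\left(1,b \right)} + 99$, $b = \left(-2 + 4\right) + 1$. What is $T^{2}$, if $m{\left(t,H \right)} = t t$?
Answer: $10000$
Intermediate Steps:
$b = 3$ ($b = 2 + 1 = 3$)
$m{\left(t,H \right)} = t^{2}$
$T = 100$ ($T = 1^{2} + 99 = 1 + 99 = 100$)
$T^{2} = 100^{2} = 10000$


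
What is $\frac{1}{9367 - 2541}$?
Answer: $\frac{1}{6826} \approx 0.0001465$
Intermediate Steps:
$\frac{1}{9367 - 2541} = \frac{1}{6826}$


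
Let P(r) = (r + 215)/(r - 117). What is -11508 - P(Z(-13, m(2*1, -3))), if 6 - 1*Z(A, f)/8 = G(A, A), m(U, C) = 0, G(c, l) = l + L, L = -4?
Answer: -771435/67 ≈ -11514.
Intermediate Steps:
G(c, l) = -4 + l (G(c, l) = l - 4 = -4 + l)
Z(A, f) = 80 - 8*A (Z(A, f) = 48 - 8*(-4 + A) = 48 + (32 - 8*A) = 80 - 8*A)
P(r) = (215 + r)/(-117 + r)
-11508 - P(Z(-13, m(2*1, -3))) = -11508 - (215 + (80 - 8*(-13)))/(-117 + (80 - 8*(-13))) = -11508 - (215 + (80 + 104))/(-117 + (80 + 104)) = -11508 - (215 + 184)/(-117 + 184) = -11508 - 399/67 = -771435/67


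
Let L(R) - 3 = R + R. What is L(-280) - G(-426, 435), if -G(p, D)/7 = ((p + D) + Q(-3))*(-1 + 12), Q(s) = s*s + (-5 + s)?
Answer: 213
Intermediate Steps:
L(R) = 3 + 2*R (L(R) = 3 + (R + R) = 3 + 2*R)
Q(s) = -5 + s + s² (Q(s) = s² + (-5 + s) = -5 + s + s²)
G(p, D) = -77 - 77*D - 77*p (G(p, D) = -7*((p + D) + (-5 - 3 + (-3)²))*(-1 + 12) = -7*((D + p) + (-5 - 3 + 9))*11 = -7*((D + p) + 1)*11 = -7*(1 + D + p)*11 = -7*(11 + 11*D + 11*p) = -77 - 77*D - 77*p)
L(-280) - G(-426, 435) = (3 + 2*(-280)) - (-77 - 77*435 - 77*(-426)) = (3 - 560) - (-77 - 33495 + 32802) = -557 - 1*(-770) = -557 + 770 = 213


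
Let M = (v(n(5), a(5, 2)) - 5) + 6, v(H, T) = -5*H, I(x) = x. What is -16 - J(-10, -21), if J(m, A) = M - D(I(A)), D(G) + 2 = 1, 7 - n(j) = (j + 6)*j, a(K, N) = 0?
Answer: -258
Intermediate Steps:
n(j) = 7 - j*(6 + j) (n(j) = 7 - (j + 6)*j = 7 - (6 + j)*j = 7 - j*(6 + j))
D(G) = -1 (D(G) = -2 + 1 = -1)
M = 241 (M = (-5*(7 - 1*5² - 6*5) - 5) + 6 = (-5*(7 - 1*25 - 30) - 5) + 6 = (-5*(7 - 25 - 30) - 5) + 6 = (-5*(-48) - 5) + 6 = (240 - 5) + 6 = 235 + 6 = 241)
J(m, A) = 242 (J(m, A) = 241 - 1*(-1) = 241 + 1 = 242)
-16 - J(-10, -21) = -16 - 1*242 = -16 - 242 = -258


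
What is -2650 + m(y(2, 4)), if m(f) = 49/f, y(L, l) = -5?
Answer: -13299/5 ≈ -2659.8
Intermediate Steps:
-2650 + m(y(2, 4)) = -2650 + 49/(-5) = -2650 + 49*(-1/5) = -2650 - 49/5 = -13299/5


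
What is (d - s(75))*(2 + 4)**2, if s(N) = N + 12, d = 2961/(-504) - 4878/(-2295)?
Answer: -555387/170 ≈ -3267.0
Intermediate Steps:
d = -7649/2040 (d = 2961*(-1/504) - 4878*(-1/2295) = -47/8 + 542/255 = -7649/2040 ≈ -3.7495)
s(N) = 12 + N
(d - s(75))*(2 + 4)**2 = (-7649/2040 - (12 + 75))*(2 + 4)**2 = (-7649/2040 - 1*87)*6**2 = (-7649/2040 - 87)*36 = -185129/2040*36 = -555387/170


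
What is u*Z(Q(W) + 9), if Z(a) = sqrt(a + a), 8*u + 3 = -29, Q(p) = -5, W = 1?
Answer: -8*sqrt(2) ≈ -11.314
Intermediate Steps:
u = -4 (u = -3/8 + (1/8)*(-29) = -3/8 - 29/8 = -4)
Z(a) = sqrt(2)*sqrt(a) (Z(a) = sqrt(2*a) = sqrt(2)*sqrt(a))
u*Z(Q(W) + 9) = -4*sqrt(2)*sqrt(-5 + 9) = -4*sqrt(2)*sqrt(4) = -4*sqrt(2)*2 = -8*sqrt(2)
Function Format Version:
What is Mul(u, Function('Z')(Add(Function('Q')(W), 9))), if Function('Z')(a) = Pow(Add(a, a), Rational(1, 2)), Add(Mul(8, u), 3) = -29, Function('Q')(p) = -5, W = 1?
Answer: Mul(-8, Pow(2, Rational(1, 2))) ≈ -11.314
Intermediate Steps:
u = -4 (u = Add(Rational(-3, 8), Mul(Rational(1, 8), -29)) = Add(Rational(-3, 8), Rational(-29, 8)) = -4)
Function('Z')(a) = Mul(Pow(2, Rational(1, 2)), Pow(a, Rational(1, 2))) (Function('Z')(a) = Pow(Mul(2, a), Rational(1, 2)) = Mul(Pow(2, Rational(1, 2)), Pow(a, Rational(1, 2))))
Mul(u, Function('Z')(Add(Function('Q')(W), 9))) = Mul(-4, Mul(Pow(2, Rational(1, 2)), Pow(Add(-5, 9), Rational(1, 2)))) = Mul(-4, Mul(Pow(2, Rational(1, 2)), Pow(4, Rational(1, 2)))) = Mul(-4, Mul(Pow(2, Rational(1, 2)), 2)) = Mul(-4, Mul(2, Pow(2, Rational(1, 2)))) = Mul(-8, Pow(2, Rational(1, 2)))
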